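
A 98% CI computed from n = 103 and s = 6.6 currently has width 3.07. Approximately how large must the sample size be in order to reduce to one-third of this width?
n ≈ 927

CI width ∝ 1/√n
To reduce width by factor 3, need √n to grow by 3 → need 3² = 9 times as many samples.

Current: n = 103, width = 3.07
New: n = 927, width ≈ 1.01

Width reduced by factor of 3.07/1.01 = 3.04.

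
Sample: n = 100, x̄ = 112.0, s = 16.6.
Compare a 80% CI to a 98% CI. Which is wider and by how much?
98% CI is wider by 3.57

df = 99
80% CI: t* = 1.290, (109.86, 114.14), width = 2 · t* · s/√n = 4.28
98% CI: t* = 2.365, (108.07, 115.93), width = 2 · t* · s/√n = 7.85

The 98% CI is wider by 7.85 - 4.28 = 3.57.
Higher confidence requires a wider interval.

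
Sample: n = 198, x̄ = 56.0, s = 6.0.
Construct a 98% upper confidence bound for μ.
μ ≤ 56.88

Upper bound (one-sided):
t* = 2.067 (one-sided for 98%)
Upper bound = x̄ + t* · s/√n = 56.0 + 2.067 · 6.0/√198 = 56.88

We are 98% confident that μ ≤ 56.88.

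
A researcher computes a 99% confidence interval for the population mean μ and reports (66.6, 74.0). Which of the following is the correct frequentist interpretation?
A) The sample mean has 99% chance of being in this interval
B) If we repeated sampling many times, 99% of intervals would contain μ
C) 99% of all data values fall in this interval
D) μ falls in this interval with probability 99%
B

A) Wrong — x̄ is observed and sits in the interval by construction.
B) Correct — this is the frequentist long-run coverage interpretation.
C) Wrong — a CI is about the parameter μ, not individual data values.
D) Wrong — μ is fixed; the randomness lives in the interval, not in μ.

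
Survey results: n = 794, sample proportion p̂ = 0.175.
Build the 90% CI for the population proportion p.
(0.153, 0.197)

Proportion CI:
SE = √(p̂(1-p̂)/n) = √(0.175 · 0.825 / 794) = 0.01348

z* = 1.645
Margin = z* · SE = 1.645 · 0.01348 = 0.0222

CI: 0.175 ± 0.0222 = (0.153, 0.197)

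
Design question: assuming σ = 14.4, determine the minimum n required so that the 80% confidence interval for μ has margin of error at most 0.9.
n ≥ 421

For margin E ≤ 0.9:
n ≥ (z* · σ / E)²
n ≥ (1.282 · 14.4 / 0.9)²
n ≥ 420.74

Minimum n = 421 (rounding up)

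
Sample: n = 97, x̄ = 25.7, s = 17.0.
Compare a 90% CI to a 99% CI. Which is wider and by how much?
99% CI is wider by 3.34

df = 96
90% CI: t* = 1.661, (22.83, 28.57), width = 2 · t* · s/√n = 5.73
99% CI: t* = 2.628, (21.16, 30.24), width = 2 · t* · s/√n = 9.07

The 99% CI is wider by 9.07 - 5.73 = 3.34.
Higher confidence requires a wider interval.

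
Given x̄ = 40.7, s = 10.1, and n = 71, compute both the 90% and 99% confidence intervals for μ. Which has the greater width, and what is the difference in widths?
99% CI is wider by 2.35

df = 70
90% CI: t* = 1.667, (38.70, 42.70), width = 2 · t* · s/√n = 4.00
99% CI: t* = 2.648, (37.53, 43.87), width = 2 · t* · s/√n = 6.35

The 99% CI is wider by 6.35 - 4.00 = 2.35.
Higher confidence requires a wider interval.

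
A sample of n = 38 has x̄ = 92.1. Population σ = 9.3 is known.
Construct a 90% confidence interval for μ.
(89.62, 94.58)

z-interval (σ known):
z* = 1.645 for 90% confidence

Margin of error = z* · σ/√n = 1.645 · 9.3/√38 = 2.48

CI: (92.1 - 2.48, 92.1 + 2.48) = (89.62, 94.58)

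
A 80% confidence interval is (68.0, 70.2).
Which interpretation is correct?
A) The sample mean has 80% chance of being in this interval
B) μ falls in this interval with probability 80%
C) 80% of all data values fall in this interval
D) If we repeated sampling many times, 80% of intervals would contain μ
D

A) Wrong — x̄ is observed and sits in the interval by construction.
B) Wrong — μ is fixed; the randomness lives in the interval, not in μ.
C) Wrong — a CI is about the parameter μ, not individual data values.
D) Correct — this is the frequentist long-run coverage interpretation.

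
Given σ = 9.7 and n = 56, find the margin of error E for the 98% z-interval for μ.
Margin of error = 3.02

Margin of error = z* · σ/√n
= 2.326 · 9.7/√56
= 2.326 · 9.7/7.4833
= 3.02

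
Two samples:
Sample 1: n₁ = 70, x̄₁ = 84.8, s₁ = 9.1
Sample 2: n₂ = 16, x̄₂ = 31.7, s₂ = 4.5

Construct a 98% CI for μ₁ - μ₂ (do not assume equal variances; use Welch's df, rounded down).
(49.33, 56.87)

Difference: x̄₁ - x̄₂ = 53.10
SE = √(s₁²/n₁ + s₂²/n₂) = √(9.1²/70 + 4.5²/16) = 1.5648
df = 47.18 → 47 (Welch–Satterthwaite, rounded down)
t* = 2.408

CI: 53.10 ± 2.408 · 1.5648 = 53.10 ± 3.77 = (49.33, 56.87)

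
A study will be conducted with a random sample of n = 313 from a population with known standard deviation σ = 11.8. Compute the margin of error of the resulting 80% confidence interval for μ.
Margin of error = 0.86

Margin of error = z* · σ/√n
= 1.282 · 11.8/√313
= 1.282 · 11.8/17.6918
= 0.86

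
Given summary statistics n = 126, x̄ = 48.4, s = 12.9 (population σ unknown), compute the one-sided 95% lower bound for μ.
μ ≥ 46.50

Lower bound (one-sided):
t* = 1.657 (one-sided for 95%)
Lower bound = x̄ - t* · s/√n = 48.4 - 1.657 · 12.9/√126 = 46.50

We are 95% confident that μ ≥ 46.50.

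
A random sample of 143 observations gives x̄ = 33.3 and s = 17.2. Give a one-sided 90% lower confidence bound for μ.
μ ≥ 31.45

Lower bound (one-sided):
t* = 1.288 (one-sided for 90%)
Lower bound = x̄ - t* · s/√n = 33.3 - 1.288 · 17.2/√143 = 31.45

We are 90% confident that μ ≥ 31.45.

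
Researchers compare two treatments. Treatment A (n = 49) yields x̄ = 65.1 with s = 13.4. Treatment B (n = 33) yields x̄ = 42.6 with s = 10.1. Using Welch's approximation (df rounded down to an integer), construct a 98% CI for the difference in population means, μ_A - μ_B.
(16.33, 28.67)

Difference: x̄₁ - x̄₂ = 22.50
SE = √(s₁²/n₁ + s₂²/n₂) = √(13.4²/49 + 10.1²/33) = 2.5992
df = 78.91 → 78 (Welch–Satterthwaite, rounded down)
t* = 2.375

CI: 22.50 ± 2.375 · 2.5992 = 22.50 ± 6.17 = (16.33, 28.67)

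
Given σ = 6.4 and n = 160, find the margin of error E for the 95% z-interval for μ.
Margin of error = 0.99

Margin of error = z* · σ/√n
= 1.960 · 6.4/√160
= 1.960 · 6.4/12.6491
= 0.99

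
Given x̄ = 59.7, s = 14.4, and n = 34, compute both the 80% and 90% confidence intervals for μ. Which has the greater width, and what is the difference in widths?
90% CI is wider by 1.90

df = 33
80% CI: t* = 1.308, (56.47, 62.93), width = 2 · t* · s/√n = 6.46
90% CI: t* = 1.692, (55.52, 63.88), width = 2 · t* · s/√n = 8.36

The 90% CI is wider by 8.36 - 6.46 = 1.90.
Higher confidence requires a wider interval.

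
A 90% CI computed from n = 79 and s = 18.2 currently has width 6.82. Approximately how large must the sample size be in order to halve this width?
n ≈ 316

CI width ∝ 1/√n
To reduce width by factor 2, need √n to grow by 2 → need 2² = 4 times as many samples.

Current: n = 79, width = 6.82
New: n = 316, width ≈ 3.38

Width reduced by factor of 6.82/3.38 = 2.02.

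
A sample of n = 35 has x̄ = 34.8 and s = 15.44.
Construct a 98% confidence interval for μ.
(28.43, 41.17)

t-interval (σ unknown):
df = n - 1 = 34
t* = 2.441 for 98% confidence

Margin of error = t* · s/√n = 2.441 · 15.44/√35 = 6.37

CI: (28.43, 41.17)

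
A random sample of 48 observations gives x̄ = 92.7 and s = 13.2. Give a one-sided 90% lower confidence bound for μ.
μ ≥ 90.22

Lower bound (one-sided):
t* = 1.300 (one-sided for 90%)
Lower bound = x̄ - t* · s/√n = 92.7 - 1.300 · 13.2/√48 = 90.22

We are 90% confident that μ ≥ 90.22.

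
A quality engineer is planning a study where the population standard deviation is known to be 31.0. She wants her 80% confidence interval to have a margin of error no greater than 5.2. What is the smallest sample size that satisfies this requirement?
n ≥ 59

For margin E ≤ 5.2:
n ≥ (z* · σ / E)²
n ≥ (1.282 · 31.0 / 5.2)²
n ≥ 58.41

Minimum n = 59 (rounding up)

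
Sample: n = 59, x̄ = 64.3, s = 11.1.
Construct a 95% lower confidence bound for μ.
μ ≥ 61.88

Lower bound (one-sided):
t* = 1.672 (one-sided for 95%)
Lower bound = x̄ - t* · s/√n = 64.3 - 1.672 · 11.1/√59 = 61.88

We are 95% confident that μ ≥ 61.88.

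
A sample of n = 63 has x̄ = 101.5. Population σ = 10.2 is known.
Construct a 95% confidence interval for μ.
(98.98, 104.02)

z-interval (σ known):
z* = 1.960 for 95% confidence

Margin of error = z* · σ/√n = 1.960 · 10.2/√63 = 2.52

CI: (101.5 - 2.52, 101.5 + 2.52) = (98.98, 104.02)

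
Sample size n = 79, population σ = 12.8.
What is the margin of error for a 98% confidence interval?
Margin of error = 3.35

Margin of error = z* · σ/√n
= 2.326 · 12.8/√79
= 2.326 · 12.8/8.8882
= 3.35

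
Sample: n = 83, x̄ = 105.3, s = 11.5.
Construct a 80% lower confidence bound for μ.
μ ≥ 104.23

Lower bound (one-sided):
t* = 0.846 (one-sided for 80%)
Lower bound = x̄ - t* · s/√n = 105.3 - 0.846 · 11.5/√83 = 104.23

We are 80% confident that μ ≥ 104.23.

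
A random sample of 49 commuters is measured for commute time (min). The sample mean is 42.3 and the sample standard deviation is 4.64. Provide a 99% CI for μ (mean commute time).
(40.52, 44.08)

t-interval (σ unknown):
df = n - 1 = 48
t* = 2.682 for 99% confidence

Margin of error = t* · s/√n = 2.682 · 4.64/√49 = 1.78

CI: (40.52, 44.08)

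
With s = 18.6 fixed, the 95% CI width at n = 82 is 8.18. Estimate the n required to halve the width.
n ≈ 328

CI width ∝ 1/√n
To reduce width by factor 2, need √n to grow by 2 → need 2² = 4 times as many samples.

Current: n = 82, width = 8.18
New: n = 328, width ≈ 4.04

Width reduced by factor of 8.18/4.04 = 2.02.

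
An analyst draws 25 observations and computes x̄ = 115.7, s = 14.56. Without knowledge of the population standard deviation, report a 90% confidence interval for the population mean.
(110.72, 120.68)

t-interval (σ unknown):
df = n - 1 = 24
t* = 1.711 for 90% confidence

Margin of error = t* · s/√n = 1.711 · 14.56/√25 = 4.98

CI: (110.72, 120.68)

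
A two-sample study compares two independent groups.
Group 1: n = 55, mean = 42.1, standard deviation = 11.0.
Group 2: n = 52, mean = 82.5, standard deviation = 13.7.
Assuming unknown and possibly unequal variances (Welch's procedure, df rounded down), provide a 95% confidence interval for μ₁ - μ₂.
(-45.18, -35.62)

Difference: x̄₁ - x̄₂ = -40.40
SE = √(s₁²/n₁ + s₂²/n₂) = √(11.0²/55 + 13.7²/52) = 2.4103
df = 97.80 → 97 (Welch–Satterthwaite, rounded down)
t* = 1.985

CI: -40.40 ± 1.985 · 2.4103 = -40.40 ± 4.78 = (-45.18, -35.62)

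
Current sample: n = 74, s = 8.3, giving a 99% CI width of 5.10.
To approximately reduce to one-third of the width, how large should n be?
n ≈ 666

CI width ∝ 1/√n
To reduce width by factor 3, need √n to grow by 3 → need 3² = 9 times as many samples.

Current: n = 74, width = 5.10
New: n = 666, width ≈ 1.66

Width reduced by factor of 5.10/1.66 = 3.07.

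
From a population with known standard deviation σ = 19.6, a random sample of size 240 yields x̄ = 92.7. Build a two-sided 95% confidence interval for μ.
(90.22, 95.18)

z-interval (σ known):
z* = 1.960 for 95% confidence

Margin of error = z* · σ/√n = 1.960 · 19.6/√240 = 2.48

CI: (92.7 - 2.48, 92.7 + 2.48) = (90.22, 95.18)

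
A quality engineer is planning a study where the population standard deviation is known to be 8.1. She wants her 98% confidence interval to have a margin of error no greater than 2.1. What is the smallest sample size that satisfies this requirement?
n ≥ 81

For margin E ≤ 2.1:
n ≥ (z* · σ / E)²
n ≥ (2.326 · 8.1 / 2.1)²
n ≥ 80.49

Minimum n = 81 (rounding up)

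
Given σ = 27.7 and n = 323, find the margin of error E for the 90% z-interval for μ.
Margin of error = 2.54

Margin of error = z* · σ/√n
= 1.645 · 27.7/√323
= 1.645 · 27.7/17.9722
= 2.54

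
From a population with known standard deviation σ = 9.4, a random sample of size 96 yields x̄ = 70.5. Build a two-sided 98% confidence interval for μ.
(68.27, 72.73)

z-interval (σ known):
z* = 2.326 for 98% confidence

Margin of error = z* · σ/√n = 2.326 · 9.4/√96 = 2.23

CI: (70.5 - 2.23, 70.5 + 2.23) = (68.27, 72.73)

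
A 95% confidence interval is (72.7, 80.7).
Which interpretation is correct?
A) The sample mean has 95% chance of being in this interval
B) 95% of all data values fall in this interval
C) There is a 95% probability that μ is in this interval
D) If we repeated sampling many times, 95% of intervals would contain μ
D

A) Wrong — x̄ is observed and sits in the interval by construction.
B) Wrong — a CI is about the parameter μ, not individual data values.
C) Wrong — μ is fixed; the randomness lives in the interval, not in μ.
D) Correct — this is the frequentist long-run coverage interpretation.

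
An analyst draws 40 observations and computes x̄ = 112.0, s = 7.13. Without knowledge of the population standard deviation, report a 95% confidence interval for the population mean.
(109.72, 114.28)

t-interval (σ unknown):
df = n - 1 = 39
t* = 2.023 for 95% confidence

Margin of error = t* · s/√n = 2.023 · 7.13/√40 = 2.28

CI: (109.72, 114.28)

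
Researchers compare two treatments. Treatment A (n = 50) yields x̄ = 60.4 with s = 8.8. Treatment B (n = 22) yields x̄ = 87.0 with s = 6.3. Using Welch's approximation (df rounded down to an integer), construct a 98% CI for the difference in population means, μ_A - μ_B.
(-30.99, -22.21)

Difference: x̄₁ - x̄₂ = -26.60
SE = √(s₁²/n₁ + s₂²/n₂) = √(8.8²/50 + 6.3²/22) = 1.8311
df = 55.12 → 55 (Welch–Satterthwaite, rounded down)
t* = 2.396

CI: -26.60 ± 2.396 · 1.8311 = -26.60 ± 4.39 = (-30.99, -22.21)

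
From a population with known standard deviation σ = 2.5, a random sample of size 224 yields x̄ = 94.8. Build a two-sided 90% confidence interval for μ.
(94.53, 95.07)

z-interval (σ known):
z* = 1.645 for 90% confidence

Margin of error = z* · σ/√n = 1.645 · 2.5/√224 = 0.27

CI: (94.8 - 0.27, 94.8 + 0.27) = (94.53, 95.07)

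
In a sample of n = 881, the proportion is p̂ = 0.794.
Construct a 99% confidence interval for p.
(0.759, 0.829)

Proportion CI:
SE = √(p̂(1-p̂)/n) = √(0.794 · 0.206 / 881) = 0.01363

z* = 2.576
Margin = z* · SE = 2.576 · 0.01363 = 0.0351

CI: 0.794 ± 0.0351 = (0.759, 0.829)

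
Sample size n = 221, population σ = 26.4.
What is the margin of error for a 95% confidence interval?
Margin of error = 3.48

Margin of error = z* · σ/√n
= 1.960 · 26.4/√221
= 1.960 · 26.4/14.8661
= 3.48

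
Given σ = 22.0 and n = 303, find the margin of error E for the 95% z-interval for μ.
Margin of error = 2.48

Margin of error = z* · σ/√n
= 1.960 · 22.0/√303
= 1.960 · 22.0/17.4069
= 2.48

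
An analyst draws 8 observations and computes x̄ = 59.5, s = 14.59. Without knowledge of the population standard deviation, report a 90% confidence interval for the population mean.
(49.72, 69.28)

t-interval (σ unknown):
df = n - 1 = 7
t* = 1.895 for 90% confidence

Margin of error = t* · s/√n = 1.895 · 14.59/√8 = 9.78

CI: (49.72, 69.28)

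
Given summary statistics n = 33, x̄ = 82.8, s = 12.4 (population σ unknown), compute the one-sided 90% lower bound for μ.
μ ≥ 79.97

Lower bound (one-sided):
t* = 1.309 (one-sided for 90%)
Lower bound = x̄ - t* · s/√n = 82.8 - 1.309 · 12.4/√33 = 79.97

We are 90% confident that μ ≥ 79.97.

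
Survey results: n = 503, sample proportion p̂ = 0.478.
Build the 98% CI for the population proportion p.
(0.426, 0.530)

Proportion CI:
SE = √(p̂(1-p̂)/n) = √(0.478 · 0.522 / 503) = 0.02227

z* = 2.326
Margin = z* · SE = 2.326 · 0.02227 = 0.0518

CI: 0.478 ± 0.0518 = (0.426, 0.530)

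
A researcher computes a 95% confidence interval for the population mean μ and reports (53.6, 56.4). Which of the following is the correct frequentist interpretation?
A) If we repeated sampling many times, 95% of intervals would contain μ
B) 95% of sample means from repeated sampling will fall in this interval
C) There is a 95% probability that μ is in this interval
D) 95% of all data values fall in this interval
A

A) Correct — this is the frequentist long-run coverage interpretation.
B) Wrong — coverage applies to intervals containing μ, not to future x̄ values.
C) Wrong — μ is fixed; the randomness lives in the interval, not in μ.
D) Wrong — a CI is about the parameter μ, not individual data values.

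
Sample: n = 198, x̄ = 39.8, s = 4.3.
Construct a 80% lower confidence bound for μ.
μ ≥ 39.54

Lower bound (one-sided):
t* = 0.843 (one-sided for 80%)
Lower bound = x̄ - t* · s/√n = 39.8 - 0.843 · 4.3/√198 = 39.54

We are 80% confident that μ ≥ 39.54.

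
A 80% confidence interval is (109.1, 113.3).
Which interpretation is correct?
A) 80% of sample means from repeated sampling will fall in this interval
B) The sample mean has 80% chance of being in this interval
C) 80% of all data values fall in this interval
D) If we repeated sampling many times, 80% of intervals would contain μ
D

A) Wrong — coverage applies to intervals containing μ, not to future x̄ values.
B) Wrong — x̄ is observed and sits in the interval by construction.
C) Wrong — a CI is about the parameter μ, not individual data values.
D) Correct — this is the frequentist long-run coverage interpretation.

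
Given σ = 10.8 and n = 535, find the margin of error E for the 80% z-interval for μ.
Margin of error = 0.60

Margin of error = z* · σ/√n
= 1.282 · 10.8/√535
= 1.282 · 10.8/23.1301
= 0.60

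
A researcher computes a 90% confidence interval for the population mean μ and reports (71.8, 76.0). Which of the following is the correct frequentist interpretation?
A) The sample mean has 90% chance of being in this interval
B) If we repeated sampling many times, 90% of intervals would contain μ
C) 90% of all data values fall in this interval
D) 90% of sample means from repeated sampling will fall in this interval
B

A) Wrong — x̄ is observed and sits in the interval by construction.
B) Correct — this is the frequentist long-run coverage interpretation.
C) Wrong — a CI is about the parameter μ, not individual data values.
D) Wrong — coverage applies to intervals containing μ, not to future x̄ values.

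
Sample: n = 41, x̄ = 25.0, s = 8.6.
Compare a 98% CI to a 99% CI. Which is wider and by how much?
99% CI is wider by 0.75

df = 40
98% CI: t* = 2.423, (21.75, 28.25), width = 2 · t* · s/√n = 6.51
99% CI: t* = 2.704, (21.37, 28.63), width = 2 · t* · s/√n = 7.26

The 99% CI is wider by 7.26 - 6.51 = 0.75.
Higher confidence requires a wider interval.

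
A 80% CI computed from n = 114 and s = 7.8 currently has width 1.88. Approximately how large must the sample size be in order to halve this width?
n ≈ 456

CI width ∝ 1/√n
To reduce width by factor 2, need √n to grow by 2 → need 2² = 4 times as many samples.

Current: n = 114, width = 1.88
New: n = 456, width ≈ 0.94

Width reduced by factor of 1.88/0.94 = 2.00.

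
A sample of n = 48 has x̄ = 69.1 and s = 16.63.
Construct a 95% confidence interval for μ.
(64.27, 73.93)

t-interval (σ unknown):
df = n - 1 = 47
t* = 2.012 for 95% confidence

Margin of error = t* · s/√n = 2.012 · 16.63/√48 = 4.83

CI: (64.27, 73.93)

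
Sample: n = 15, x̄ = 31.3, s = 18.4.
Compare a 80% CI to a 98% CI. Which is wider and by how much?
98% CI is wider by 12.15

df = 14
80% CI: t* = 1.345, (24.91, 37.69), width = 2 · t* · s/√n = 12.78
98% CI: t* = 2.624, (18.83, 43.77), width = 2 · t* · s/√n = 24.93

The 98% CI is wider by 24.93 - 12.78 = 12.15.
Higher confidence requires a wider interval.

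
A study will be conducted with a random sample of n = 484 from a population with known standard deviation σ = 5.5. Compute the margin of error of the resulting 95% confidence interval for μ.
Margin of error = 0.49

Margin of error = z* · σ/√n
= 1.960 · 5.5/√484
= 1.960 · 5.5/22.0000
= 0.49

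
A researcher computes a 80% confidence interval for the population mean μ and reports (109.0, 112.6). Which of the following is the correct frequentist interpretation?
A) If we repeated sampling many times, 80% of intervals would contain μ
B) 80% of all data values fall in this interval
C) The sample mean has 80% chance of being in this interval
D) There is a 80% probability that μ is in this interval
A

A) Correct — this is the frequentist long-run coverage interpretation.
B) Wrong — a CI is about the parameter μ, not individual data values.
C) Wrong — x̄ is observed and sits in the interval by construction.
D) Wrong — μ is fixed; the randomness lives in the interval, not in μ.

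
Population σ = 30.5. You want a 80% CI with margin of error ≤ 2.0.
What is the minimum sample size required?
n ≥ 383

For margin E ≤ 2.0:
n ≥ (z* · σ / E)²
n ≥ (1.282 · 30.5 / 2.0)²
n ≥ 382.22

Minimum n = 383 (rounding up)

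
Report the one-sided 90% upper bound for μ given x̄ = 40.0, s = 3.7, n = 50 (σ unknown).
μ ≤ 40.68

Upper bound (one-sided):
t* = 1.299 (one-sided for 90%)
Upper bound = x̄ + t* · s/√n = 40.0 + 1.299 · 3.7/√50 = 40.68

We are 90% confident that μ ≤ 40.68.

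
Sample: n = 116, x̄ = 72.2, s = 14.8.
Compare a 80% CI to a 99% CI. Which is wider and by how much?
99% CI is wider by 3.66

df = 115
80% CI: t* = 1.289, (70.43, 73.97), width = 2 · t* · s/√n = 3.54
99% CI: t* = 2.619, (68.60, 75.80), width = 2 · t* · s/√n = 7.20

The 99% CI is wider by 7.20 - 3.54 = 3.66.
Higher confidence requires a wider interval.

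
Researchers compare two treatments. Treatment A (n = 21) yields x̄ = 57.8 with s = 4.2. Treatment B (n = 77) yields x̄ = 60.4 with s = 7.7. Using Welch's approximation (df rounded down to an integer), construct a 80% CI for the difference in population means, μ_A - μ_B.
(-4.24, -0.96)

Difference: x̄₁ - x̄₂ = -2.60
SE = √(s₁²/n₁ + s₂²/n₂) = √(4.2²/21 + 7.7²/77) = 1.2689
df = 60.17 → 60 (Welch–Satterthwaite, rounded down)
t* = 1.296

CI: -2.60 ± 1.296 · 1.2689 = -2.60 ± 1.64 = (-4.24, -0.96)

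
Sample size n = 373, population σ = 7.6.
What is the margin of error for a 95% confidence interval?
Margin of error = 0.77

Margin of error = z* · σ/√n
= 1.960 · 7.6/√373
= 1.960 · 7.6/19.3132
= 0.77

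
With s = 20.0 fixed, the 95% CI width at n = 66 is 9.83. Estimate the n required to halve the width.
n ≈ 264

CI width ∝ 1/√n
To reduce width by factor 2, need √n to grow by 2 → need 2² = 4 times as many samples.

Current: n = 66, width = 9.83
New: n = 264, width ≈ 4.85

Width reduced by factor of 9.83/4.85 = 2.03.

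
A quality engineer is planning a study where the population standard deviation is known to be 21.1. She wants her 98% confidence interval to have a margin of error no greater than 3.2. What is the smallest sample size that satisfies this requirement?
n ≥ 236

For margin E ≤ 3.2:
n ≥ (z* · σ / E)²
n ≥ (2.326 · 21.1 / 3.2)²
n ≥ 235.23

Minimum n = 236 (rounding up)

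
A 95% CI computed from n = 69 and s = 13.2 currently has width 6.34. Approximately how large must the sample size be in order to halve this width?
n ≈ 276

CI width ∝ 1/√n
To reduce width by factor 2, need √n to grow by 2 → need 2² = 4 times as many samples.

Current: n = 69, width = 6.34
New: n = 276, width ≈ 3.13

Width reduced by factor of 6.34/3.13 = 2.03.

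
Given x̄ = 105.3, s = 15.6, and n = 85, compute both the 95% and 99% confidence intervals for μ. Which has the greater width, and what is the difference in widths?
99% CI is wider by 2.19

df = 84
95% CI: t* = 1.989, (101.93, 108.67), width = 2 · t* · s/√n = 6.73
99% CI: t* = 2.636, (100.84, 109.76), width = 2 · t* · s/√n = 8.92

The 99% CI is wider by 8.92 - 6.73 = 2.19.
Higher confidence requires a wider interval.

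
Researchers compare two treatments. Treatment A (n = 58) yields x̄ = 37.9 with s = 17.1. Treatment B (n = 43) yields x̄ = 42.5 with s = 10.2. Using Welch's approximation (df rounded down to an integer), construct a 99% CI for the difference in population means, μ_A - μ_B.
(-11.78, 2.58)

Difference: x̄₁ - x̄₂ = -4.60
SE = √(s₁²/n₁ + s₂²/n₂) = √(17.1²/58 + 10.2²/43) = 2.7315
df = 95.11 → 95 (Welch–Satterthwaite, rounded down)
t* = 2.629

CI: -4.60 ± 2.629 · 2.7315 = -4.60 ± 7.18 = (-11.78, 2.58)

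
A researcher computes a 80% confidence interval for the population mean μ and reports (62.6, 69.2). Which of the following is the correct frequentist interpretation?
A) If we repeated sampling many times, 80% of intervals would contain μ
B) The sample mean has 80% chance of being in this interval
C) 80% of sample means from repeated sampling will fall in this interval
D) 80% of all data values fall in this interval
A

A) Correct — this is the frequentist long-run coverage interpretation.
B) Wrong — x̄ is observed and sits in the interval by construction.
C) Wrong — coverage applies to intervals containing μ, not to future x̄ values.
D) Wrong — a CI is about the parameter μ, not individual data values.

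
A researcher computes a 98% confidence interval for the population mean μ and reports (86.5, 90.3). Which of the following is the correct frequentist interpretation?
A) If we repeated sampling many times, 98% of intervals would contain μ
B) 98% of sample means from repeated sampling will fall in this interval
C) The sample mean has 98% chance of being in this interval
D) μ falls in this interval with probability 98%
A

A) Correct — this is the frequentist long-run coverage interpretation.
B) Wrong — coverage applies to intervals containing μ, not to future x̄ values.
C) Wrong — x̄ is observed and sits in the interval by construction.
D) Wrong — μ is fixed; the randomness lives in the interval, not in μ.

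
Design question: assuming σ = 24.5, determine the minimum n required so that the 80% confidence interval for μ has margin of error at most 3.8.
n ≥ 69

For margin E ≤ 3.8:
n ≥ (z* · σ / E)²
n ≥ (1.282 · 24.5 / 3.8)²
n ≥ 68.32

Minimum n = 69 (rounding up)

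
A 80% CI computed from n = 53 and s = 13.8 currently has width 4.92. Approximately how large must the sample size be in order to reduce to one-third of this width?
n ≈ 477

CI width ∝ 1/√n
To reduce width by factor 3, need √n to grow by 3 → need 3² = 9 times as many samples.

Current: n = 53, width = 4.92
New: n = 477, width ≈ 1.62

Width reduced by factor of 4.92/1.62 = 3.04.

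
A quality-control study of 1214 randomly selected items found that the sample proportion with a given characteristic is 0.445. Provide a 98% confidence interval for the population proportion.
(0.412, 0.478)

Proportion CI:
SE = √(p̂(1-p̂)/n) = √(0.445 · 0.555 / 1214) = 0.01426

z* = 2.326
Margin = z* · SE = 2.326 · 0.01426 = 0.0332

CI: 0.445 ± 0.0332 = (0.412, 0.478)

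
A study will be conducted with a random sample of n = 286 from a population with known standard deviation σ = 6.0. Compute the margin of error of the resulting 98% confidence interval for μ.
Margin of error = 0.83

Margin of error = z* · σ/√n
= 2.326 · 6.0/√286
= 2.326 · 6.0/16.9115
= 0.83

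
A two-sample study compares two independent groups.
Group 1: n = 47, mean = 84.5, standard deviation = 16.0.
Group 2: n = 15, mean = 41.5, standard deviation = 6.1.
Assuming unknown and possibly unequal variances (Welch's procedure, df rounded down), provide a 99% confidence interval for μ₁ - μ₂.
(35.50, 50.50)

Difference: x̄₁ - x̄₂ = 43.00
SE = √(s₁²/n₁ + s₂²/n₂) = √(16.0²/47 + 6.1²/15) = 2.8156
df = 57.95 → 57 (Welch–Satterthwaite, rounded down)
t* = 2.665

CI: 43.00 ± 2.665 · 2.8156 = 43.00 ± 7.50 = (35.50, 50.50)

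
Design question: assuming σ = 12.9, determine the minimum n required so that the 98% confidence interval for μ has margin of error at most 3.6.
n ≥ 70

For margin E ≤ 3.6:
n ≥ (z* · σ / E)²
n ≥ (2.326 · 12.9 / 3.6)²
n ≥ 69.47

Minimum n = 70 (rounding up)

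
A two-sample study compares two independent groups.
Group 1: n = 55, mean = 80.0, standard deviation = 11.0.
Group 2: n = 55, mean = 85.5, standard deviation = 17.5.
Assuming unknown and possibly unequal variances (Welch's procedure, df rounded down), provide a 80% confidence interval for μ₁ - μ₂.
(-9.10, -1.90)

Difference: x̄₁ - x̄₂ = -5.50
SE = √(s₁²/n₁ + s₂²/n₂) = √(11.0²/55 + 17.5²/55) = 2.7871
df = 90.91 → 90 (Welch–Satterthwaite, rounded down)
t* = 1.291

CI: -5.50 ± 1.291 · 2.7871 = -5.50 ± 3.60 = (-9.10, -1.90)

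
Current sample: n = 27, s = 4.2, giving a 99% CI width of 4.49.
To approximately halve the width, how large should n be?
n ≈ 108

CI width ∝ 1/√n
To reduce width by factor 2, need √n to grow by 2 → need 2² = 4 times as many samples.

Current: n = 27, width = 4.49
New: n = 108, width ≈ 2.12

Width reduced by factor of 4.49/2.12 = 2.12.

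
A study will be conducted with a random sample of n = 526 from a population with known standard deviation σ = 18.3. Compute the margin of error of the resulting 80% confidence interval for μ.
Margin of error = 1.02

Margin of error = z* · σ/√n
= 1.282 · 18.3/√526
= 1.282 · 18.3/22.9347
= 1.02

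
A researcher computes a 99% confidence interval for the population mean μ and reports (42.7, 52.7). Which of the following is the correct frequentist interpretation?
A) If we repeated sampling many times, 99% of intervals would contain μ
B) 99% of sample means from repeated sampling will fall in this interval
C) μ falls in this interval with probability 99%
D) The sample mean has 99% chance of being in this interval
A

A) Correct — this is the frequentist long-run coverage interpretation.
B) Wrong — coverage applies to intervals containing μ, not to future x̄ values.
C) Wrong — μ is fixed; the randomness lives in the interval, not in μ.
D) Wrong — x̄ is observed and sits in the interval by construction.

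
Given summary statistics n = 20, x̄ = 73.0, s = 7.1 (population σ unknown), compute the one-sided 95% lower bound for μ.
μ ≥ 70.26

Lower bound (one-sided):
t* = 1.729 (one-sided for 95%)
Lower bound = x̄ - t* · s/√n = 73.0 - 1.729 · 7.1/√20 = 70.26

We are 95% confident that μ ≥ 70.26.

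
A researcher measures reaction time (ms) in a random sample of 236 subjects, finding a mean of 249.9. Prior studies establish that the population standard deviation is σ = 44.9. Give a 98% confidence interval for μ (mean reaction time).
(243.10, 256.70)

z-interval (σ known):
z* = 2.326 for 98% confidence

Margin of error = z* · σ/√n = 2.326 · 44.9/√236 = 6.80

CI: (249.9 - 6.80, 249.9 + 6.80) = (243.10, 256.70)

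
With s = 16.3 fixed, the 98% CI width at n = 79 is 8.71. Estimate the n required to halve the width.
n ≈ 316

CI width ∝ 1/√n
To reduce width by factor 2, need √n to grow by 2 → need 2² = 4 times as many samples.

Current: n = 79, width = 8.71
New: n = 316, width ≈ 4.29

Width reduced by factor of 8.71/4.29 = 2.03.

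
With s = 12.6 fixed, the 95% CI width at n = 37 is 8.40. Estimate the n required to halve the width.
n ≈ 148

CI width ∝ 1/√n
To reduce width by factor 2, need √n to grow by 2 → need 2² = 4 times as many samples.

Current: n = 37, width = 8.40
New: n = 148, width ≈ 4.09

Width reduced by factor of 8.40/4.09 = 2.05.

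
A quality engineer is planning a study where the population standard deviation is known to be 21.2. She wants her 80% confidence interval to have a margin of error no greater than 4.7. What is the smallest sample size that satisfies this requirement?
n ≥ 34

For margin E ≤ 4.7:
n ≥ (z* · σ / E)²
n ≥ (1.282 · 21.2 / 4.7)²
n ≥ 33.44

Minimum n = 34 (rounding up)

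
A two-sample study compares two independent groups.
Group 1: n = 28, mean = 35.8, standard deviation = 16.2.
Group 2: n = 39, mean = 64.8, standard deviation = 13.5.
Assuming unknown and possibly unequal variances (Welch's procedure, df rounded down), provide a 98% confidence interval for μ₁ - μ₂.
(-38.00, -20.00)

Difference: x̄₁ - x̄₂ = -29.00
SE = √(s₁²/n₁ + s₂²/n₂) = √(16.2²/28 + 13.5²/39) = 3.7478
df = 51.53 → 51 (Welch–Satterthwaite, rounded down)
t* = 2.402

CI: -29.00 ± 2.402 · 3.7478 = -29.00 ± 9.00 = (-38.00, -20.00)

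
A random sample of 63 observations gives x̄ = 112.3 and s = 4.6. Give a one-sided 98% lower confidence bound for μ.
μ ≥ 111.08

Lower bound (one-sided):
t* = 2.098 (one-sided for 98%)
Lower bound = x̄ - t* · s/√n = 112.3 - 2.098 · 4.6/√63 = 111.08

We are 98% confident that μ ≥ 111.08.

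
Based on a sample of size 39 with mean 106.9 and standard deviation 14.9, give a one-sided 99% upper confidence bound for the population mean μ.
μ ≤ 112.70

Upper bound (one-sided):
t* = 2.429 (one-sided for 99%)
Upper bound = x̄ + t* · s/√n = 106.9 + 2.429 · 14.9/√39 = 112.70

We are 99% confident that μ ≤ 112.70.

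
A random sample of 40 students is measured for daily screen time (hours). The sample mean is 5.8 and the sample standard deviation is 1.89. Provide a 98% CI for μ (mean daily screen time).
(5.08, 6.52)

t-interval (σ unknown):
df = n - 1 = 39
t* = 2.426 for 98% confidence

Margin of error = t* · s/√n = 2.426 · 1.89/√40 = 0.72

CI: (5.08, 6.52)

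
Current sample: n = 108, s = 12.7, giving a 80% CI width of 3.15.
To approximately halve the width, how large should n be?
n ≈ 432

CI width ∝ 1/√n
To reduce width by factor 2, need √n to grow by 2 → need 2² = 4 times as many samples.

Current: n = 108, width = 3.15
New: n = 432, width ≈ 1.57

Width reduced by factor of 3.15/1.57 = 2.01.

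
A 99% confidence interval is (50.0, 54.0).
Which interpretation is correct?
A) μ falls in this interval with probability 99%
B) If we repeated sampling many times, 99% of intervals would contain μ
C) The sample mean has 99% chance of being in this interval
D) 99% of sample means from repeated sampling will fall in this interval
B

A) Wrong — μ is fixed; the randomness lives in the interval, not in μ.
B) Correct — this is the frequentist long-run coverage interpretation.
C) Wrong — x̄ is observed and sits in the interval by construction.
D) Wrong — coverage applies to intervals containing μ, not to future x̄ values.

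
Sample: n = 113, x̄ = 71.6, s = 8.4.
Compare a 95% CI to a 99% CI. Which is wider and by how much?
99% CI is wider by 1.01

df = 112
95% CI: t* = 1.981, (70.03, 73.17), width = 2 · t* · s/√n = 3.13
99% CI: t* = 2.620, (69.53, 73.67), width = 2 · t* · s/√n = 4.14

The 99% CI is wider by 4.14 - 3.13 = 1.01.
Higher confidence requires a wider interval.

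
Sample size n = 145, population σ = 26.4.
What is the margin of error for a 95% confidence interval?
Margin of error = 4.30

Margin of error = z* · σ/√n
= 1.960 · 26.4/√145
= 1.960 · 26.4/12.0416
= 4.30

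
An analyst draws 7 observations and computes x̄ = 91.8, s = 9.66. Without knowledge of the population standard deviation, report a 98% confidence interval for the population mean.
(80.32, 103.28)

t-interval (σ unknown):
df = n - 1 = 6
t* = 3.143 for 98% confidence

Margin of error = t* · s/√n = 3.143 · 9.66/√7 = 11.48

CI: (80.32, 103.28)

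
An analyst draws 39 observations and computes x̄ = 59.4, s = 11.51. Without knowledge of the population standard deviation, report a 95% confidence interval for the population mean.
(55.67, 63.13)

t-interval (σ unknown):
df = n - 1 = 38
t* = 2.024 for 95% confidence

Margin of error = t* · s/√n = 2.024 · 11.51/√39 = 3.73

CI: (55.67, 63.13)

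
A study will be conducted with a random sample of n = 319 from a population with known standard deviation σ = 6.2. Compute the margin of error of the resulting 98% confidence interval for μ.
Margin of error = 0.81

Margin of error = z* · σ/√n
= 2.326 · 6.2/√319
= 2.326 · 6.2/17.8606
= 0.81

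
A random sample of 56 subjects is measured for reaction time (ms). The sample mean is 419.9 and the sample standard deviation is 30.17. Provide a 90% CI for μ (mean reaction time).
(413.16, 426.64)

t-interval (σ unknown):
df = n - 1 = 55
t* = 1.673 for 90% confidence

Margin of error = t* · s/√n = 1.673 · 30.17/√56 = 6.74

CI: (413.16, 426.64)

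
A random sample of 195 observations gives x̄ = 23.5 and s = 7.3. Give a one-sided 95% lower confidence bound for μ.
μ ≥ 22.64

Lower bound (one-sided):
t* = 1.653 (one-sided for 95%)
Lower bound = x̄ - t* · s/√n = 23.5 - 1.653 · 7.3/√195 = 22.64

We are 95% confident that μ ≥ 22.64.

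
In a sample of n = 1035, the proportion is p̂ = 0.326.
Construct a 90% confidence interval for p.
(0.302, 0.350)

Proportion CI:
SE = √(p̂(1-p̂)/n) = √(0.326 · 0.674 / 1035) = 0.01457

z* = 1.645
Margin = z* · SE = 1.645 · 0.01457 = 0.0240

CI: 0.326 ± 0.0240 = (0.302, 0.350)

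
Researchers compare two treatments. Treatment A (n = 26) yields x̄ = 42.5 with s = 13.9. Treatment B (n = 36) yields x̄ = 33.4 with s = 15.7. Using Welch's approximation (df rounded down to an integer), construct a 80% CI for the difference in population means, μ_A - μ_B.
(4.20, 14.00)

Difference: x̄₁ - x̄₂ = 9.10
SE = √(s₁²/n₁ + s₂²/n₂) = √(13.9²/26 + 15.7²/36) = 3.7786
df = 57.45 → 57 (Welch–Satterthwaite, rounded down)
t* = 1.297

CI: 9.10 ± 1.297 · 3.7786 = 9.10 ± 4.90 = (4.20, 14.00)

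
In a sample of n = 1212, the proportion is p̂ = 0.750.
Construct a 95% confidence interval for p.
(0.726, 0.774)

Proportion CI:
SE = √(p̂(1-p̂)/n) = √(0.750 · 0.250 / 1212) = 0.01244

z* = 1.960
Margin = z* · SE = 1.960 · 0.01244 = 0.0244

CI: 0.750 ± 0.0244 = (0.726, 0.774)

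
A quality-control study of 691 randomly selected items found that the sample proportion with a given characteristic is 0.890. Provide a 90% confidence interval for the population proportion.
(0.870, 0.910)

Proportion CI:
SE = √(p̂(1-p̂)/n) = √(0.890 · 0.110 / 691) = 0.01190

z* = 1.645
Margin = z* · SE = 1.645 · 0.01190 = 0.0196

CI: 0.890 ± 0.0196 = (0.870, 0.910)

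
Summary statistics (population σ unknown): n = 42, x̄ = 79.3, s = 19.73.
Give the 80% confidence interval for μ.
(75.33, 83.27)

t-interval (σ unknown):
df = n - 1 = 41
t* = 1.303 for 80% confidence

Margin of error = t* · s/√n = 1.303 · 19.73/√42 = 3.97

CI: (75.33, 83.27)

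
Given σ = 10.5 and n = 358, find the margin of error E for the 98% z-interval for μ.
Margin of error = 1.29

Margin of error = z* · σ/√n
= 2.326 · 10.5/√358
= 2.326 · 10.5/18.9209
= 1.29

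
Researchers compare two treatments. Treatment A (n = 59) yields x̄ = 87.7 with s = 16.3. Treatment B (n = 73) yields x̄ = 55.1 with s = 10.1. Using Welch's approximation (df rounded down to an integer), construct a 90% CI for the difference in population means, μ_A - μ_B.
(28.56, 36.64)

Difference: x̄₁ - x̄₂ = 32.60
SE = √(s₁²/n₁ + s₂²/n₂) = √(16.3²/59 + 10.1²/73) = 2.4291
df = 92.41 → 92 (Welch–Satterthwaite, rounded down)
t* = 1.662

CI: 32.60 ± 1.662 · 2.4291 = 32.60 ± 4.04 = (28.56, 36.64)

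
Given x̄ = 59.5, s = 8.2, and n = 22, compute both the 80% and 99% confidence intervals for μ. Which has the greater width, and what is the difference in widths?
99% CI is wider by 5.27

df = 21
80% CI: t* = 1.323, (57.19, 61.81), width = 2 · t* · s/√n = 4.63
99% CI: t* = 2.831, (54.55, 64.45), width = 2 · t* · s/√n = 9.90

The 99% CI is wider by 9.90 - 4.63 = 5.27.
Higher confidence requires a wider interval.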